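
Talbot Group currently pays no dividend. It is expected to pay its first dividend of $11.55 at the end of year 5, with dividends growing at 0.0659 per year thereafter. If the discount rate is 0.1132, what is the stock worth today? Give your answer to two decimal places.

$159.01

Deferred-dividend DDM. At t=4 the remaining stream is a growing perpetuity with first payment D_5 = 11.55.
V_4 = D_5/(r−g) = 11.55/(0.1132−0.0659) = 244.1860
P₀ = V_4/(1+r)^4 = 244.1860/(1+0.1132)^4 = 159.0113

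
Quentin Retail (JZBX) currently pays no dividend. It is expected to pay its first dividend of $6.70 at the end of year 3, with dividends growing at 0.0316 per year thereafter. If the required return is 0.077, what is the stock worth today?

$127.23

Deferred-dividend DDM. At t=2 the remaining stream is a growing perpetuity with first payment D_3 = 6.70.
V_2 = D_3/(r−g) = 6.70/(0.077−0.0316) = 147.5771
P₀ = V_2/(1+r)^2 = 147.5771/(1+0.077)^2 = 127.2294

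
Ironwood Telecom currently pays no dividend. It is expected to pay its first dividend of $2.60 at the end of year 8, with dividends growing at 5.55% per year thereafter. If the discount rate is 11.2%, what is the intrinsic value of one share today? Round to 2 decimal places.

$21.89

Deferred-dividend DDM. At t=7 the remaining stream is a growing perpetuity with first payment D_8 = 2.60.
V_7 = D_8/(r−g) = 2.60/(0.112−0.0555) = 46.0177
P₀ = V_7/(1+r)^7 = 46.0177/(1+0.112)^7 = 21.8873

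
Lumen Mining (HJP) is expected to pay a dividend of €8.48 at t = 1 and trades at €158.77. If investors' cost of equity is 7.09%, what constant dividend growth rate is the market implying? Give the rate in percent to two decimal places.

1.75%

From P₀ = D₁/(r − g), the implied growth is g = r − D₁/P₀.
g = 0.0709 − 8.48/158.77 = 0.0709 − 0.05341 = 0.01749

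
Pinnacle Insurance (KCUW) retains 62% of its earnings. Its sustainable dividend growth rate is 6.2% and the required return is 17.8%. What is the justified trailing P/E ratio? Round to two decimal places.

Payout ratio b = 1 − 0.62 = 0.38.
Justified trailing P/E = b(1+g)/(r−g) = 0.38×(1+0.062)/(0.178−0.062) = 3.4790

3.48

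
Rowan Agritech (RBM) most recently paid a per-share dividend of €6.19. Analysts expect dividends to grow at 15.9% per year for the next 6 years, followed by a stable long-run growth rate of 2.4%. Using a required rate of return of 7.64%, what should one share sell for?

€237.00

Two-stage DDM. Project D₁…D_6 at 0.159, terminal growth 0.024, discount at r = 0.0764.
D_1 = 7.1742
D_2 = 8.3149
D_3 = 9.6370
D_4 = 11.1693
D_5 = 12.9452
D_6 = 15.0035
Terminal value at t=6: TV = D_7/(r−g) = 15.3635/(0.0764−0.024) = 293.1973
P₀ = 7.1742/(1+0.0764)^1 + 8.3149/(1+0.0764)^2 + 9.6370/(1+0.0764)^3 + 11.1693/(1+0.0764)^4 + 12.9452/(1+0.0764)^5 + 15.0035/(1+0.0764)^6 + 293.1973/(1+0.0764)^6 = 236.9962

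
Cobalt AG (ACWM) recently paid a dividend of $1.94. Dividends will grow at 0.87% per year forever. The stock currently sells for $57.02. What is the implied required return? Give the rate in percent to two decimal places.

4.30%

Rearranging the constant-growth DDM: r = D₁/P₀ + g.
D₁ = 1.94 × (1 + 0.0087) = 1.9569.
r = 1.9569 / 57.02 + 0.0087 = 0.03432 + 0.0087 = 0.04302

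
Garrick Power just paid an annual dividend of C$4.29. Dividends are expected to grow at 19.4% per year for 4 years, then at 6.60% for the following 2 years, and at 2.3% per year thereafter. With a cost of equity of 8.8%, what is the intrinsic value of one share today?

C$127.85

Three-stage DDM. Project D₁…D_6; terminal Gordon value at t=6 with g = 0.023; discount at r = 0.088.
D_1 = 5.1223
D_2 = 6.1160
D_3 = 7.3025
D_4 = 8.7192
D_5 = 9.2946
D_6 = 9.9081
TV_6 = 10.1360/(0.088−0.023) = 155.9378
P₀ = Σ Dₜ/(1+r)ᵗ + TV_6/(1+r)^6 = 127.8478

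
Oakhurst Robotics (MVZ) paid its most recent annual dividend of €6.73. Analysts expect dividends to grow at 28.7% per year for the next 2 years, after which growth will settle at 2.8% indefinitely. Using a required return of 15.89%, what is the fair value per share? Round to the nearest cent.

€80.96

Two-stage DDM. Project D₁…D_2 at 0.287, terminal growth 0.028, discount at r = 0.1589.
D_1 = 8.6615
D_2 = 11.1474
Terminal value at t=2: TV = D_3/(r−g) = 11.4595/(0.1589−0.028) = 87.5438
P₀ = 8.6615/(1+0.1589)^1 + 11.1474/(1+0.1589)^2 + 87.5438/(1+0.1589)^2 = 80.9569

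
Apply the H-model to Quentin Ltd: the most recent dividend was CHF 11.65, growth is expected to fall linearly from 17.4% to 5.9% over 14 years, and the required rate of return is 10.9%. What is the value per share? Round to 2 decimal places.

CHF 434.31

H-model: P₀ = D₀[(1+g_L) + H(g_S−g_L)]/(r−g_L), with H = 14/2 = 7.
P₀ = 11.65 × [(1+0.059) + 7×(0.174−0.059)] / (0.109−0.059)
   = 11.65 × 1.8640 / 0.05 = 434.3120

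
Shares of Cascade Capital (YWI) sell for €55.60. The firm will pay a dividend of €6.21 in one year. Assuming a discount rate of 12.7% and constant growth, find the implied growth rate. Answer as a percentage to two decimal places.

1.53%

From P₀ = D₁/(r − g), the implied growth is g = r − D₁/P₀.
g = 0.127 − 6.21/55.60 = 0.127 − 0.11169 = 0.01531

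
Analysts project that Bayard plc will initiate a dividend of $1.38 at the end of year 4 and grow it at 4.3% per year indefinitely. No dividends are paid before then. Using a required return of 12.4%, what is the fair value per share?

Deferred-dividend DDM. At t=3 the remaining stream is a growing perpetuity with first payment D_4 = 1.38.
V_3 = D_4/(r−g) = 1.38/(0.124−0.043) = 17.0370
P₀ = V_3/(1+r)^3 = 17.0370/(1+0.124)^3 = 11.9976

$12.00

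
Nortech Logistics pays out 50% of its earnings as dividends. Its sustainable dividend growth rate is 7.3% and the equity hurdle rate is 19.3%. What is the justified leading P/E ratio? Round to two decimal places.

Justified leading P/E = b/(r−g) = 0.50/(0.193−0.073) = 4.1667

4.17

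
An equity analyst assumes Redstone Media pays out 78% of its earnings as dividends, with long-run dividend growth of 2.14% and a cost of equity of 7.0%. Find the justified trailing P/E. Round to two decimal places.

Justified trailing P/E = b(1+g)/(r−g) = 0.78×(1+0.0214)/(0.07−0.0214) = 16.3928

16.39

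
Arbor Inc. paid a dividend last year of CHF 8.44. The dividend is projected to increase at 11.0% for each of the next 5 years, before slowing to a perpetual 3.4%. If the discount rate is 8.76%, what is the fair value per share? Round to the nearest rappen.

Two-stage DDM. Project D₁…D_5 at 0.11, terminal growth 0.034, discount at r = 0.0876.
D_1 = 9.3684
D_2 = 10.3989
D_3 = 11.5428
D_4 = 12.8125
D_5 = 14.2219
Terminal value at t=5: TV = D_6/(r−g) = 14.7054/(0.0876−0.034) = 274.3551
P₀ = 9.3684/(1+0.0876)^1 + 10.3989/(1+0.0876)^2 + 11.5428/(1+0.0876)^3 + 12.8125/(1+0.0876)^4 + 14.2219/(1+0.0876)^5 + 274.3551/(1+0.0876)^5 = 225.1683

CHF 225.17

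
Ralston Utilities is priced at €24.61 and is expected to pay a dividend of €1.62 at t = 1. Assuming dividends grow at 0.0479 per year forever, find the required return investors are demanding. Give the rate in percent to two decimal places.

Rearranging the constant-growth DDM: r = D₁/P₀ + g.
r = 1.6200 / 24.61 + 0.0479 = 0.06583 + 0.0479 = 0.11373

11.37%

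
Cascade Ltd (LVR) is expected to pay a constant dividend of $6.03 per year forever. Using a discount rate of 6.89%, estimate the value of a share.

Zero-growth DDM (perpetuity): P₀ = D/r = 6.03 / 0.0689 = 87.5181

$87.52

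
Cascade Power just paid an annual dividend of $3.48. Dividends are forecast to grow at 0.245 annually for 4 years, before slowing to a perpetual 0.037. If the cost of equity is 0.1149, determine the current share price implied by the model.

Two-stage DDM. Project D₁…D_4 at 0.245, terminal growth 0.037, discount at r = 0.1149.
D_1 = 4.3326
D_2 = 5.3941
D_3 = 6.7156
D_4 = 8.3610
Terminal value at t=4: TV = D_5/(r−g) = 8.6703/(0.1149−0.037) = 111.3007
P₀ = 4.3326/(1+0.1149)^1 + 5.3941/(1+0.1149)^2 + 6.7156/(1+0.1149)^3 + 8.3610/(1+0.1149)^4 + 111.3007/(1+0.1149)^4 = 90.5198

$90.52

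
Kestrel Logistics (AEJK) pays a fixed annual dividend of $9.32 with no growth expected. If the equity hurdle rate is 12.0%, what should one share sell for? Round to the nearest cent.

Zero-growth DDM (perpetuity): P₀ = D/r = 9.32 / 0.12 = 77.6667

$77.67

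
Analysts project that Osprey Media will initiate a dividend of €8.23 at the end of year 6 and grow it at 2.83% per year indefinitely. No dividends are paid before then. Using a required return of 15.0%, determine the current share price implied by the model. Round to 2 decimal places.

Deferred-dividend DDM. At t=5 the remaining stream is a growing perpetuity with first payment D_6 = 8.23.
V_5 = D_6/(r−g) = 8.23/(0.15−0.0283) = 67.6253
P₀ = V_5/(1+r)^5 = 67.6253/(1+0.15)^5 = 33.6217

€33.62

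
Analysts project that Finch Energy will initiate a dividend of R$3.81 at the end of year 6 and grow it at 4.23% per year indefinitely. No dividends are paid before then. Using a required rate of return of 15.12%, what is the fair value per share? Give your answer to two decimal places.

Deferred-dividend DDM. At t=5 the remaining stream is a growing perpetuity with first payment D_6 = 3.81.
V_5 = D_6/(r−g) = 3.81/(0.1512−0.0423) = 34.9862
P₀ = V_5/(1+r)^5 = 34.9862/(1+0.1512)^5 = 17.3039

R$17.30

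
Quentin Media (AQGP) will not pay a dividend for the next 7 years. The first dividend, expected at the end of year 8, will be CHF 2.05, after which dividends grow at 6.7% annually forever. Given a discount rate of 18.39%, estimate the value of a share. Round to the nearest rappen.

Deferred-dividend DDM. At t=7 the remaining stream is a growing perpetuity with first payment D_8 = 2.05.
V_7 = D_8/(r−g) = 2.05/(0.1839−0.067) = 17.5364
P₀ = V_7/(1+r)^7 = 17.5364/(1+0.1839)^7 = 5.3794

CHF 5.38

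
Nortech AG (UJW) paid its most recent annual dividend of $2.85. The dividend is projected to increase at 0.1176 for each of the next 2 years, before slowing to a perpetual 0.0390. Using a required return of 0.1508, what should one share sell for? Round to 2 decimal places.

$30.44

Two-stage DDM. Project D₁…D_2 at 0.1176, terminal growth 0.039, discount at r = 0.1508.
D_1 = 3.1852
D_2 = 3.5597
Terminal value at t=2: TV = D_3/(r−g) = 3.6986/(0.1508−0.039) = 33.0820
P₀ = 3.1852/(1+0.1508)^1 + 3.5597/(1+0.1508)^2 + 33.0820/(1+0.1508)^2 = 30.4357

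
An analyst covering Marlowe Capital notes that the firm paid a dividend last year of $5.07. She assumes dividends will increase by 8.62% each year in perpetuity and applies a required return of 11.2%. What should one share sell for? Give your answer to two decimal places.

$213.45

Gordon growth model: P₀ = D₁/(r − g). D₁ = 5.07 × (1 + 0.0862) = 5.5070.
P₀ = 5.5070 / (0.112 − 0.0862) = 5.5070 / 0.0258 = 213.4509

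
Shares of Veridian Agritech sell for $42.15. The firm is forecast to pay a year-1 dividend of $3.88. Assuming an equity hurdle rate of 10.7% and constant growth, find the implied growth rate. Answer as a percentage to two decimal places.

1.49%

From P₀ = D₁/(r − g), the implied growth is g = r − D₁/P₀.
g = 0.107 − 3.88/42.15 = 0.107 − 0.09205 = 0.01495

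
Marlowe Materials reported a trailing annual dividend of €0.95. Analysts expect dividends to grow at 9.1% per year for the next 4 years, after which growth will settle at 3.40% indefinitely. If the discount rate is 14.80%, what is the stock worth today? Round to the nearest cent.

Two-stage DDM. Project D₁…D_4 at 0.091, terminal growth 0.034, discount at r = 0.148.
D_1 = 1.0364
D_2 = 1.1308
D_3 = 1.2337
D_4 = 1.3459
Terminal value at t=4: TV = D_5/(r−g) = 1.3917/(0.148−0.034) = 12.2078
P₀ = 1.0364/(1+0.148)^1 + 1.1308/(1+0.148)^2 + 1.2337/(1+0.148)^3 + 1.3459/(1+0.148)^4 + 12.2078/(1+0.148)^4 = 10.3798

€10.38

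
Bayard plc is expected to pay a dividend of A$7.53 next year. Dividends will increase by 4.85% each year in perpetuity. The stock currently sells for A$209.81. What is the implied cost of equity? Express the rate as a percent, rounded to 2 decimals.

8.44%

Rearranging the constant-growth DDM: r = D₁/P₀ + g.
r = 7.5300 / 209.81 + 0.0485 = 0.03589 + 0.0485 = 0.08439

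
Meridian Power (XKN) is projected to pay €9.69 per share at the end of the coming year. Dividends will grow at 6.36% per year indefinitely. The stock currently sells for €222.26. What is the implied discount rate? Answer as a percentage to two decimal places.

Rearranging the constant-growth DDM: r = D₁/P₀ + g.
r = 9.6900 / 222.26 + 0.0636 = 0.04360 + 0.0636 = 0.10720

10.72%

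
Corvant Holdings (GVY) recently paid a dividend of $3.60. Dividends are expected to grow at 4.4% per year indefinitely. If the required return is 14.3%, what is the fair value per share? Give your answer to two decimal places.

$37.96

Gordon growth model: P₀ = D₁/(r − g). D₁ = 3.60 × (1 + 0.044) = 3.7584.
P₀ = 3.7584 / (0.143 − 0.044) = 3.7584 / 0.099 = 37.9636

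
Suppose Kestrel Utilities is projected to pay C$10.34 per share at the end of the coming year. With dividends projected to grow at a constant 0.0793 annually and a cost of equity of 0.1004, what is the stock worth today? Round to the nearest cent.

Gordon growth model: P₀ = D₁/(r − g), with D₁ = 10.34 given directly.
P₀ = 10.3400 / (0.1004 − 0.0793) = 10.3400 / 0.0211 = 490.0474

C$490.05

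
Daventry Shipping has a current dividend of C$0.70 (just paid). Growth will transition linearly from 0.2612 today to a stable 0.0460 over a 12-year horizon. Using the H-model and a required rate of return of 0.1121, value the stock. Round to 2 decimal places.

H-model: P₀ = D₀[(1+g_L) + H(g_S−g_L)]/(r−g_L), with H = 12/2 = 6.
P₀ = 0.70 × [(1+0.046) + 6×(0.2612−0.046)] / (0.1121−0.046)
   = 0.70 × 2.3372 / 0.0661 = 24.7510

C$24.75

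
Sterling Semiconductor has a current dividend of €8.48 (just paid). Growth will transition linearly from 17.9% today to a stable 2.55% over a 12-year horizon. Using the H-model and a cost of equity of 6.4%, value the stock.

H-model: P₀ = D₀[(1+g_L) + H(g_S−g_L)]/(r−g_L), with H = 12/2 = 6.
P₀ = 8.48 × [(1+0.0255) + 6×(0.179−0.0255)] / (0.064−0.0255)
   = 8.48 × 1.9465 / 0.0385 = 428.7356

€428.74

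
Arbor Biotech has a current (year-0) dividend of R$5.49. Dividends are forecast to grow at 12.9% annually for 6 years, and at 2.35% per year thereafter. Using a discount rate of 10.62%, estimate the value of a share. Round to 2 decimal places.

Two-stage DDM. Project D₁…D_6 at 0.129, terminal growth 0.0235, discount at r = 0.1062.
D_1 = 6.1982
D_2 = 6.9978
D_3 = 7.9005
D_4 = 8.9197
D_5 = 10.0703
D_6 = 11.3694
Terminal value at t=6: TV = D_7/(r−g) = 11.6365/(0.1062−0.0235) = 140.7079
P₀ = 6.1982/(1+0.1062)^1 + 6.9978/(1+0.1062)^2 + 7.9005/(1+0.1062)^3 + 8.9197/(1+0.1062)^4 + 10.0703/(1+0.1062)^5 + 11.3694/(1+0.1062)^6 + 140.7079/(1+0.1062)^6 = 112.1917

R$112.19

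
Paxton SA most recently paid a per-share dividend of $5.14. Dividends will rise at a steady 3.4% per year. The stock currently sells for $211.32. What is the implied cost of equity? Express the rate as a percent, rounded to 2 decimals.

5.92%

Rearranging the constant-growth DDM: r = D₁/P₀ + g.
D₁ = 5.14 × (1 + 0.034) = 5.3148.
r = 5.3148 / 211.32 + 0.034 = 0.02515 + 0.034 = 0.05915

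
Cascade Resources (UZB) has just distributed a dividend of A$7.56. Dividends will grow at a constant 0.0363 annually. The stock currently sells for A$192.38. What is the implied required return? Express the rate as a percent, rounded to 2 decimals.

Rearranging the constant-growth DDM: r = D₁/P₀ + g.
D₁ = 7.56 × (1 + 0.0363) = 7.8344.
r = 7.8344 / 192.38 + 0.0363 = 0.04072 + 0.0363 = 0.07702

7.70%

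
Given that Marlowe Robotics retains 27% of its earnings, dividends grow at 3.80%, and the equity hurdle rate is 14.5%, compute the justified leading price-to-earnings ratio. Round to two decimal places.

6.82

Payout ratio b = 1 − 0.27 = 0.73.
Justified leading P/E = b/(r−g) = 0.73/(0.145−0.038) = 6.8224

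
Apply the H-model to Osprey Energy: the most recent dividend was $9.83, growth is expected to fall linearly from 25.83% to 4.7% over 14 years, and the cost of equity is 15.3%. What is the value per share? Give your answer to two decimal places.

$234.26

H-model: P₀ = D₀[(1+g_L) + H(g_S−g_L)]/(r−g_L), with H = 14/2 = 7.
P₀ = 9.83 × [(1+0.047) + 7×(0.2583−0.047)] / (0.153−0.047)
   = 9.83 × 2.5261 / 0.106 = 234.2600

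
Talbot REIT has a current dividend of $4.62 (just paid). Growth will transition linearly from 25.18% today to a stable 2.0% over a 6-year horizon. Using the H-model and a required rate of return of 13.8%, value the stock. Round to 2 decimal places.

$67.16

H-model: P₀ = D₀[(1+g_L) + H(g_S−g_L)]/(r−g_L), with H = 6/2 = 3.
P₀ = 4.62 × [(1+0.02) + 3×(0.2518−0.02)] / (0.138−0.02)
   = 4.62 × 1.7154 / 0.118 = 67.1623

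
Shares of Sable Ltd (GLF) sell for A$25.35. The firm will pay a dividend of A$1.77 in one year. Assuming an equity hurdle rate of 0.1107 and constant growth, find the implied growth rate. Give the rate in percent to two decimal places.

From P₀ = D₁/(r − g), the implied growth is g = r − D₁/P₀.
g = 0.1107 − 1.77/25.35 = 0.1107 − 0.06982 = 0.04088

4.09%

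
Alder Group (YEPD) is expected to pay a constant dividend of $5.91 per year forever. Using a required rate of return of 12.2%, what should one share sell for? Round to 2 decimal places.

$48.44

Zero-growth DDM (perpetuity): P₀ = D/r = 5.91 / 0.122 = 48.4426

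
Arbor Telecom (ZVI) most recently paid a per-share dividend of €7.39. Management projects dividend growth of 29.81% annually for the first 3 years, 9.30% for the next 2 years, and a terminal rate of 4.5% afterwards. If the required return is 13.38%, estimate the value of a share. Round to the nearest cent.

€171.53

Three-stage DDM. Project D₁…D_5; terminal Gordon value at t=5 with g = 0.045; discount at r = 0.1338.
D_1 = 9.5930
D_2 = 12.4526
D_3 = 16.1647
D_4 = 17.6681
D_5 = 19.3112
TV_5 = 20.1802/(0.1338−0.045) = 227.2545
P₀ = Σ Dₜ/(1+r)ᵗ + TV_5/(1+r)^5 = 171.5285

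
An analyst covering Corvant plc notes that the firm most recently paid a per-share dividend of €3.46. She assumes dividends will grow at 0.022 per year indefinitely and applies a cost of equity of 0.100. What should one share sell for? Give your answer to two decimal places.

Gordon growth model: P₀ = D₁/(r − g). D₁ = 3.46 × (1 + 0.022) = 3.5361.
P₀ = 3.5361 / (0.1 − 0.022) = 3.5361 / 0.078 = 45.3349

€45.33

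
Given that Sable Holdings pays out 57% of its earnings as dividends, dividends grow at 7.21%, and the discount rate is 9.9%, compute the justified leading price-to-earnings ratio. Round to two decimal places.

21.19

Justified leading P/E = b/(r−g) = 0.57/(0.099−0.0721) = 21.1896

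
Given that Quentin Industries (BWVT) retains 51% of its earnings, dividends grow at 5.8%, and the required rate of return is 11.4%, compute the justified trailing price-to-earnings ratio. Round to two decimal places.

Payout ratio b = 1 − 0.51 = 0.49.
Justified trailing P/E = b(1+g)/(r−g) = 0.49×(1+0.058)/(0.114−0.058) = 9.2575

9.26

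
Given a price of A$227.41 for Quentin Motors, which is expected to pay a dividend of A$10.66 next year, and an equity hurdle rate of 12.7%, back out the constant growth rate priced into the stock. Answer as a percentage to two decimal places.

8.01%

From P₀ = D₁/(r − g), the implied growth is g = r − D₁/P₀.
g = 0.127 − 10.66/227.41 = 0.127 − 0.04688 = 0.08012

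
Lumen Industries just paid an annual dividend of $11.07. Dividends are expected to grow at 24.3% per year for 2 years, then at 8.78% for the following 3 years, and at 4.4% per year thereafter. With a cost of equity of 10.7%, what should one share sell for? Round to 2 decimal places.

Three-stage DDM. Project D₁…D_5; terminal Gordon value at t=5 with g = 0.044; discount at r = 0.107.
D_1 = 13.7600
D_2 = 17.1037
D_3 = 18.6054
D_4 = 20.2390
D_5 = 22.0159
TV_5 = 22.9846/(0.107−0.044) = 364.8354
P₀ = Σ Dₜ/(1+r)ᵗ + TV_5/(1+r)^5 = 286.2844

$286.28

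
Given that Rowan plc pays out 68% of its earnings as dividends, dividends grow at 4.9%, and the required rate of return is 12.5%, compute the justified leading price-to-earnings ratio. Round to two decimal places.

Justified leading P/E = b/(r−g) = 0.68/(0.125−0.049) = 8.9474

8.95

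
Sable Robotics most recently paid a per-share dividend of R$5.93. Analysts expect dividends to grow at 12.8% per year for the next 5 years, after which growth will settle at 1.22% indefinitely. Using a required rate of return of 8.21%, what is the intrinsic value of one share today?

R$139.34

Two-stage DDM. Project D₁…D_5 at 0.128, terminal growth 0.0122, discount at r = 0.0821.
D_1 = 6.6890
D_2 = 7.5452
D_3 = 8.5110
D_4 = 9.6004
D_5 = 10.8293
Terminal value at t=5: TV = D_6/(r−g) = 10.9614/(0.0821−0.0122) = 156.8156
P₀ = 6.6890/(1+0.0821)^1 + 7.5452/(1+0.0821)^2 + 8.5110/(1+0.0821)^3 + 9.6004/(1+0.0821)^4 + 10.8293/(1+0.0821)^5 + 156.8156/(1+0.0821)^5 = 139.3378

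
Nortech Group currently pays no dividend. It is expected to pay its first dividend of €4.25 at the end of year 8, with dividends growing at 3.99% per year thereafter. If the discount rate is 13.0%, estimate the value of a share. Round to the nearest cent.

Deferred-dividend DDM. At t=7 the remaining stream is a growing perpetuity with first payment D_8 = 4.25.
V_7 = D_8/(r−g) = 4.25/(0.13−0.0399) = 47.1698
P₀ = V_7/(1+r)^7 = 47.1698/(1+0.13)^7 = 20.0500

€20.05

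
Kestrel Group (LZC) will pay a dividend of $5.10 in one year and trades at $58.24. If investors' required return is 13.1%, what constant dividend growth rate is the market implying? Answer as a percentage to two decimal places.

From P₀ = D₁/(r − g), the implied growth is g = r − D₁/P₀.
g = 0.131 − 5.10/58.24 = 0.131 − 0.08757 = 0.04343

4.34%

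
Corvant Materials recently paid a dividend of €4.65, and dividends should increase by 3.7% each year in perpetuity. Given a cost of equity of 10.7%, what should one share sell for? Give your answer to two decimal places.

Gordon growth model: P₀ = D₁/(r − g). D₁ = 4.65 × (1 + 0.037) = 4.8220.
P₀ = 4.8220 / (0.107 − 0.037) = 4.8220 / 0.07 = 68.8864

€68.89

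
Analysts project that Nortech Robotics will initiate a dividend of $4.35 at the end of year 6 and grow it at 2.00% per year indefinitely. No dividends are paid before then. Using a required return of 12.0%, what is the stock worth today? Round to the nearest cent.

$24.68

Deferred-dividend DDM. At t=5 the remaining stream is a growing perpetuity with first payment D_6 = 4.35.
V_5 = D_6/(r−g) = 4.35/(0.12−0.02) = 43.5000
P₀ = V_5/(1+r)^5 = 43.5000/(1+0.12)^5 = 24.6831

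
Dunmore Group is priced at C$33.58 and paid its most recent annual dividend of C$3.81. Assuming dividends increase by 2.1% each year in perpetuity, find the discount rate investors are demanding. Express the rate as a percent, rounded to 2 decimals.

Rearranging the constant-growth DDM: r = D₁/P₀ + g.
D₁ = 3.81 × (1 + 0.021) = 3.8900.
r = 3.8900 / 33.58 + 0.021 = 0.11584 + 0.021 = 0.13684

13.68%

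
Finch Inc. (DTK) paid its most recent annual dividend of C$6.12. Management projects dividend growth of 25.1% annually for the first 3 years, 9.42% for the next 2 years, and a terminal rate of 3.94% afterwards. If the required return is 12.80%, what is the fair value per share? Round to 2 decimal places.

Three-stage DDM. Project D₁…D_5; terminal Gordon value at t=5 with g = 0.0394; discount at r = 0.128.
D_1 = 7.6561
D_2 = 9.5778
D_3 = 11.9818
D_4 = 13.1105
D_5 = 14.3455
TV_5 = 14.9107/(0.128−0.0394) = 168.2929
P₀ = Σ Dₜ/(1+r)ᵗ + TV_5/(1+r)^5 = 130.7719

C$130.77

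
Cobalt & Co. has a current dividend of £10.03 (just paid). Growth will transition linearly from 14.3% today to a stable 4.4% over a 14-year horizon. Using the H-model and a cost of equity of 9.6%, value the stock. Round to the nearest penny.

£335.04

H-model: P₀ = D₀[(1+g_L) + H(g_S−g_L)]/(r−g_L), with H = 14/2 = 7.
P₀ = 10.03 × [(1+0.044) + 7×(0.143−0.044)] / (0.096−0.044)
   = 10.03 × 1.7370 / 0.052 = 335.0406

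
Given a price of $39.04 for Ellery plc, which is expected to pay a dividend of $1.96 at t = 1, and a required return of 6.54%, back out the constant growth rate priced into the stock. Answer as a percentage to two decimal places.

From P₀ = D₁/(r − g), the implied growth is g = r − D₁/P₀.
g = 0.0654 − 1.96/39.04 = 0.0654 − 0.05020 = 0.01520

1.52%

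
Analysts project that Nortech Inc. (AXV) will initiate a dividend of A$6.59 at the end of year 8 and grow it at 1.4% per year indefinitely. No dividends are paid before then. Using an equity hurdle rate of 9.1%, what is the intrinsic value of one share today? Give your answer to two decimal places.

Deferred-dividend DDM. At t=7 the remaining stream is a growing perpetuity with first payment D_8 = 6.59.
V_7 = D_8/(r−g) = 6.59/(0.091−0.014) = 85.5844
P₀ = V_7/(1+r)^7 = 85.5844/(1+0.091)^7 = 46.5180

A$46.52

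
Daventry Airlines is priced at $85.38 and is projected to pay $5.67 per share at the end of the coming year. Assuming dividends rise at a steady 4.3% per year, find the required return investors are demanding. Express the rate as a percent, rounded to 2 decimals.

10.94%

Rearranging the constant-growth DDM: r = D₁/P₀ + g.
r = 5.6700 / 85.38 + 0.043 = 0.06641 + 0.043 = 0.10941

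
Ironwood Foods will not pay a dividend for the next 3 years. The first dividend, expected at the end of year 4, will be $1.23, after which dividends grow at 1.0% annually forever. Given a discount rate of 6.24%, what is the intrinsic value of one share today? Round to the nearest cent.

Deferred-dividend DDM. At t=3 the remaining stream is a growing perpetuity with first payment D_4 = 1.23.
V_3 = D_4/(r−g) = 1.23/(0.0624−0.01) = 23.4733
P₀ = V_3/(1+r)^3 = 23.4733/(1+0.0624)^3 = 19.5754

$19.58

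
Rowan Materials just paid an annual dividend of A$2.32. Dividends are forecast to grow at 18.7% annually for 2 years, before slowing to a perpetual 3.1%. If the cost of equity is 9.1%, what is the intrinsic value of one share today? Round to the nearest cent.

Two-stage DDM. Project D₁…D_2 at 0.187, terminal growth 0.031, discount at r = 0.091.
D_1 = 2.7538
D_2 = 3.2688
Terminal value at t=2: TV = D_3/(r−g) = 3.3701/(0.091−0.031) = 56.1690
P₀ = 2.7538/(1+0.091)^1 + 3.2688/(1+0.091)^2 + 56.1690/(1+0.091)^2 = 52.4601

A$52.46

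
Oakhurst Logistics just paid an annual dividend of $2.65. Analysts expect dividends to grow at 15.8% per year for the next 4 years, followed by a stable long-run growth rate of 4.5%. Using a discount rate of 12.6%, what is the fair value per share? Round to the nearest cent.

$49.62

Two-stage DDM. Project D₁…D_4 at 0.158, terminal growth 0.045, discount at r = 0.126.
D_1 = 3.0687
D_2 = 3.5536
D_3 = 4.1150
D_4 = 4.7652
Terminal value at t=4: TV = D_5/(r−g) = 4.9796/(0.126−0.045) = 61.4768
P₀ = 3.0687/(1+0.126)^1 + 3.5536/(1+0.126)^2 + 4.1150/(1+0.126)^3 + 4.7652/(1+0.126)^4 + 61.4768/(1+0.126)^4 = 49.6183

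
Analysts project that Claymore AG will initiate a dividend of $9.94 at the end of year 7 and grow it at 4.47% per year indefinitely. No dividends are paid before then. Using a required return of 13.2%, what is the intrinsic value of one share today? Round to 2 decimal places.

Deferred-dividend DDM. At t=6 the remaining stream is a growing perpetuity with first payment D_7 = 9.94.
V_6 = D_7/(r−g) = 9.94/(0.132−0.0447) = 113.8603
P₀ = V_6/(1+r)^6 = 113.8603/(1+0.132)^6 = 54.1120

$54.11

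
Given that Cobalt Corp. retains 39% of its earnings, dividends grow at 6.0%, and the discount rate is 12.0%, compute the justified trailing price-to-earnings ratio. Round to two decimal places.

Payout ratio b = 1 − 0.39 = 0.61.
Justified trailing P/E = b(1+g)/(r−g) = 0.61×(1+0.06)/(0.12−0.06) = 10.7767

10.78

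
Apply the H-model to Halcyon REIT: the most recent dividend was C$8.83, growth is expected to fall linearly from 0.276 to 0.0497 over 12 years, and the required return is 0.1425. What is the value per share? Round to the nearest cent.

H-model: P₀ = D₀[(1+g_L) + H(g_S−g_L)]/(r−g_L), with H = 12/2 = 6.
P₀ = 8.83 × [(1+0.0497) + 6×(0.276−0.0497)] / (0.1425−0.0497)
   = 8.83 × 2.4075 / 0.0928 = 229.0757

C$229.08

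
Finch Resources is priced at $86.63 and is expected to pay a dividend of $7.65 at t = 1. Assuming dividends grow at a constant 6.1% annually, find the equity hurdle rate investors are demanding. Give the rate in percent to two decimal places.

Rearranging the constant-growth DDM: r = D₁/P₀ + g.
r = 7.6500 / 86.63 + 0.061 = 0.08831 + 0.061 = 0.14931

14.93%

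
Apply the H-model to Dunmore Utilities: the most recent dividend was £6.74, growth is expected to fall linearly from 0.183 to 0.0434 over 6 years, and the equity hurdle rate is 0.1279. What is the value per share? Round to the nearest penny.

£116.63

H-model: P₀ = D₀[(1+g_L) + H(g_S−g_L)]/(r−g_L), with H = 6/2 = 3.
P₀ = 6.74 × [(1+0.0434) + 3×(0.183−0.0434)] / (0.1279−0.0434)
   = 6.74 × 1.4622 / 0.0845 = 116.6299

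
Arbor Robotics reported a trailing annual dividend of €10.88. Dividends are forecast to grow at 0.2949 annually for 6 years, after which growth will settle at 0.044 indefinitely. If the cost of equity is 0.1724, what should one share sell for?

Two-stage DDM. Project D₁…D_6 at 0.2949, terminal growth 0.044, discount at r = 0.1724.
D_1 = 14.0885
D_2 = 18.2432
D_3 = 23.6231
D_4 = 30.5896
D_5 = 39.6105
D_6 = 51.2916
Terminal value at t=6: TV = D_7/(r−g) = 53.5484/(0.1724−0.044) = 417.0439
P₀ = 14.0885/(1+0.1724)^1 + 18.2432/(1+0.1724)^2 + 23.6231/(1+0.1724)^3 + 30.5896/(1+0.1724)^4 + 39.6105/(1+0.1724)^5 + 51.2916/(1+0.1724)^6 + 417.0439/(1+0.1724)^6 = 254.3661

€254.37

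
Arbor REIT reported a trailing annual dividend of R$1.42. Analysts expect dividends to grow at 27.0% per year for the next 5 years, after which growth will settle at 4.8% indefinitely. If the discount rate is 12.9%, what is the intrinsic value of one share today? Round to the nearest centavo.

Two-stage DDM. Project D₁…D_5 at 0.27, terminal growth 0.048, discount at r = 0.129.
D_1 = 1.8034
D_2 = 2.2903
D_3 = 2.9087
D_4 = 3.6941
D_5 = 4.6914
Terminal value at t=5: TV = D_6/(r−g) = 4.9166/(0.129−0.048) = 60.6992
P₀ = 1.8034/(1+0.129)^1 + 2.2903/(1+0.129)^2 + 2.9087/(1+0.129)^3 + 3.6941/(1+0.129)^4 + 4.6914/(1+0.129)^5 + 60.6992/(1+0.129)^5 = 43.3380

R$43.34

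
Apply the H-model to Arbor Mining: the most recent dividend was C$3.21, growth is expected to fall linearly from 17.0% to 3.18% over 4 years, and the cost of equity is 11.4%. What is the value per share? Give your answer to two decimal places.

H-model: P₀ = D₀[(1+g_L) + H(g_S−g_L)]/(r−g_L), with H = 4/2 = 2.
P₀ = 3.21 × [(1+0.0318) + 2×(0.17−0.0318)] / (0.114−0.0318)
   = 3.21 × 1.3082 / 0.0822 = 51.0866

C$51.09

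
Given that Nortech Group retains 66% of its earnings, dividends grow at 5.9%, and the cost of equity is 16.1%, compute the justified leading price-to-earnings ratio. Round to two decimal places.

Payout ratio b = 1 − 0.66 = 0.34.
Justified leading P/E = b/(r−g) = 0.34/(0.161−0.059) = 3.3333

3.33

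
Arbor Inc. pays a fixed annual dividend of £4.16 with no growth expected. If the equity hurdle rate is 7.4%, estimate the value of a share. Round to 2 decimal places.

£56.22

Zero-growth DDM (perpetuity): P₀ = D/r = 4.16 / 0.074 = 56.2162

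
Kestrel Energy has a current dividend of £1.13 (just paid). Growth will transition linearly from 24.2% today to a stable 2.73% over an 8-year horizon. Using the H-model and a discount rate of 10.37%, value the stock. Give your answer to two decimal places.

£27.90

H-model: P₀ = D₀[(1+g_L) + H(g_S−g_L)]/(r−g_L), with H = 8/2 = 4.
P₀ = 1.13 × [(1+0.0273) + 4×(0.242−0.0273)] / (0.1037−0.0273)
   = 1.13 × 1.8861 / 0.0764 = 27.8965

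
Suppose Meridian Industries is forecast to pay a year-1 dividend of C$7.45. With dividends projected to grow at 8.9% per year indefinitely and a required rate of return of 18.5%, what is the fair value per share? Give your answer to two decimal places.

Gordon growth model: P₀ = D₁/(r − g), with D₁ = 7.45 given directly.
P₀ = 7.4500 / (0.185 − 0.089) = 7.4500 / 0.096 = 77.6042

C$77.60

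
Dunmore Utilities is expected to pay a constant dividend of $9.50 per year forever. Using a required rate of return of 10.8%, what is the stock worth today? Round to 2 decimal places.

Zero-growth DDM (perpetuity): P₀ = D/r = 9.50 / 0.108 = 87.9630

$87.96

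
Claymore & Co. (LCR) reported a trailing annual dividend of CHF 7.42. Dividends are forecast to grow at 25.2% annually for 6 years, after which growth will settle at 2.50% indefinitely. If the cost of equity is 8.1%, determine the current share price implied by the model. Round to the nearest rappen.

Two-stage DDM. Project D₁…D_6 at 0.252, terminal growth 0.025, discount at r = 0.081.
D_1 = 9.2898
D_2 = 11.6309
D_3 = 14.5619
D_4 = 18.2315
D_5 = 22.8258
D_6 = 28.5779
Terminal value at t=6: TV = D_7/(r−g) = 29.2923/(0.081−0.025) = 523.0771
P₀ = 9.2898/(1+0.081)^1 + 11.6309/(1+0.081)^2 + 14.5619/(1+0.081)^3 + 18.2315/(1+0.081)^4 + 22.8258/(1+0.081)^5 + 28.5779/(1+0.081)^6 + 523.0771/(1+0.081)^6 = 404.5999

CHF 404.60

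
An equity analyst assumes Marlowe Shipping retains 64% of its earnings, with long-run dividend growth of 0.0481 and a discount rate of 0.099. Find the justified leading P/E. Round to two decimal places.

Payout ratio b = 1 − 0.64 = 0.36.
Justified leading P/E = b/(r−g) = 0.36/(0.099−0.0481) = 7.0727

7.07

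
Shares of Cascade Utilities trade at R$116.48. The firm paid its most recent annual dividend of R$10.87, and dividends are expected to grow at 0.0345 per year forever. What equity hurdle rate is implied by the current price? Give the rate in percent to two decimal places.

13.10%

Rearranging the constant-growth DDM: r = D₁/P₀ + g.
D₁ = 10.87 × (1 + 0.0345) = 11.2450.
r = 11.2450 / 116.48 + 0.0345 = 0.09654 + 0.0345 = 0.13104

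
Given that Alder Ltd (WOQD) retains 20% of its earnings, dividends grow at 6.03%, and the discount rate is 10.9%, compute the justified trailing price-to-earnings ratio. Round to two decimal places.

Payout ratio b = 1 − 0.20 = 0.80.
Justified trailing P/E = b(1+g)/(r−g) = 0.80×(1+0.0603)/(0.109−0.0603) = 17.4177

17.42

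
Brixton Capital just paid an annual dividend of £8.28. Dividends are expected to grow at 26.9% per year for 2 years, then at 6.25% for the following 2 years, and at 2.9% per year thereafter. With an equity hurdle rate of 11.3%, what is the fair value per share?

£160.45

Three-stage DDM. Project D₁…D_4; terminal Gordon value at t=4 with g = 0.029; discount at r = 0.113.
D_1 = 10.5073
D_2 = 13.3338
D_3 = 14.1672
D_4 = 15.0526
TV_4 = 15.4891/(0.113−0.029) = 184.3943
P₀ = Σ Dₜ/(1+r)ᵗ + TV_4/(1+r)^4 = 160.4507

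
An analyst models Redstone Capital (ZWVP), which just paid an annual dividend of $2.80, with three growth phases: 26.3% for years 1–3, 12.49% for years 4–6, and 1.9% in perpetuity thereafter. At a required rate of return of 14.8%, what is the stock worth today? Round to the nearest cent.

Three-stage DDM. Project D₁…D_6; terminal Gordon value at t=6 with g = 0.019; discount at r = 0.148.
D_1 = 3.5364
D_2 = 4.4665
D_3 = 5.6412
D_4 = 6.3457
D_5 = 7.1383
D_6 = 8.0299
TV_6 = 8.1825/(0.148−0.019) = 63.4299
P₀ = Σ Dₜ/(1+r)ᵗ + TV_6/(1+r)^6 = 48.6501

$48.65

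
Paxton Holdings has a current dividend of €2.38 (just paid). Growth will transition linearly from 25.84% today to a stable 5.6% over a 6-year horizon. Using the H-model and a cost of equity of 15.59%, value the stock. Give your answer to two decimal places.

€39.62

H-model: P₀ = D₀[(1+g_L) + H(g_S−g_L)]/(r−g_L), with H = 6/2 = 3.
P₀ = 2.38 × [(1+0.056) + 3×(0.2584−0.056)] / (0.1559−0.056)
   = 2.38 × 1.6632 / 0.0999 = 39.6238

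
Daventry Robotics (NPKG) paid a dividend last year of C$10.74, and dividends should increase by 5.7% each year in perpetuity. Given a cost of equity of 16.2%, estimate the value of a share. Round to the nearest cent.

C$108.12

Gordon growth model: P₀ = D₁/(r − g). D₁ = 10.74 × (1 + 0.057) = 11.3522.
P₀ = 11.3522 / (0.162 − 0.057) = 11.3522 / 0.105 = 108.1160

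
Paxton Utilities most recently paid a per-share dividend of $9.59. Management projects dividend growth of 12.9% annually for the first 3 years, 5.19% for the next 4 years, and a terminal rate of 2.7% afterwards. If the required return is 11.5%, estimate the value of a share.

$156.03

Three-stage DDM. Project D₁…D_7; terminal Gordon value at t=7 with g = 0.027; discount at r = 0.115.
D_1 = 10.8271
D_2 = 12.2238
D_3 = 13.8007
D_4 = 14.5169
D_5 = 15.2704
D_6 = 16.0629
D_7 = 16.8966
TV_7 = 17.3528/(0.115−0.027) = 197.1905
P₀ = Σ Dₜ/(1+r)ᵗ + TV_7/(1+r)^7 = 156.0344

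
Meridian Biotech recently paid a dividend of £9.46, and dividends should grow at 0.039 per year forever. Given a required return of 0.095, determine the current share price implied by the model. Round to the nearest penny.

Gordon growth model: P₀ = D₁/(r − g). D₁ = 9.46 × (1 + 0.039) = 9.8289.
P₀ = 9.8289 / (0.095 − 0.039) = 9.8289 / 0.056 = 175.5168

£175.52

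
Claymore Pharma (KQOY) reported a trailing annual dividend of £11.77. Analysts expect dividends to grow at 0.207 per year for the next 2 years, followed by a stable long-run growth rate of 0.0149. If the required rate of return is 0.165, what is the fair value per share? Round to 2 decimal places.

Two-stage DDM. Project D₁…D_2 at 0.207, terminal growth 0.0149, discount at r = 0.165.
D_1 = 14.2064
D_2 = 17.1471
Terminal value at t=2: TV = D_3/(r−g) = 17.4026/(0.165−0.0149) = 115.9401
P₀ = 14.2064/(1+0.165)^1 + 17.1471/(1+0.165)^2 + 115.9401/(1+0.165)^2 = 110.2526

£110.25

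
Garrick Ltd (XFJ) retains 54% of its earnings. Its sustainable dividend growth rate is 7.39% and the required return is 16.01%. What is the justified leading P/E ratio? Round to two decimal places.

5.34

Payout ratio b = 1 − 0.54 = 0.46.
Justified leading P/E = b/(r−g) = 0.46/(0.1601−0.0739) = 5.3364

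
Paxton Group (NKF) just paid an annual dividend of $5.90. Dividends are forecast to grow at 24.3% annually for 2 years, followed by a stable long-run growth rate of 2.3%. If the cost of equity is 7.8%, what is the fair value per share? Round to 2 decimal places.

$160.55

Two-stage DDM. Project D₁…D_2 at 0.243, terminal growth 0.023, discount at r = 0.078.
D_1 = 7.3337
D_2 = 9.1158
Terminal value at t=2: TV = D_3/(r−g) = 9.3255/(0.078−0.023) = 169.5537
P₀ = 7.3337/(1+0.078)^1 + 9.1158/(1+0.078)^2 + 169.5537/(1+0.078)^2 = 160.5522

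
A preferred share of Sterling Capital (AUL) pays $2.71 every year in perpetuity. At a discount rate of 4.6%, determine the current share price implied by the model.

Zero-growth DDM (perpetuity): P₀ = D/r = 2.71 / 0.046 = 58.9130

$58.91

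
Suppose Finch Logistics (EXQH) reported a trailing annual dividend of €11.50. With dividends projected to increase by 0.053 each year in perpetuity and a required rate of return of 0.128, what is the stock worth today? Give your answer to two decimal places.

Gordon growth model: P₀ = D₁/(r − g). D₁ = 11.50 × (1 + 0.053) = 12.1095.
P₀ = 12.1095 / (0.128 − 0.053) = 12.1095 / 0.075 = 161.4600

€161.46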